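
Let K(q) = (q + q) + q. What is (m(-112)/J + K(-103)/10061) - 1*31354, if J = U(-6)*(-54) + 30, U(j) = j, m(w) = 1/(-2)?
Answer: -223340665385/7123188 ≈ -31354.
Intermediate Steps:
m(w) = -½
K(q) = 3*q (K(q) = 2*q + q = 3*q)
J = 354 (J = -6*(-54) + 30 = 324 + 30 = 354)
(m(-112)/J + K(-103)/10061) - 1*31354 = (-½/354 + (3*(-103))/10061) - 1*31354 = (-½*1/354 - 309*1/10061) - 31354 = (-1/708 - 309/10061) - 31354 = -228833/7123188 - 31354 = -223340665385/7123188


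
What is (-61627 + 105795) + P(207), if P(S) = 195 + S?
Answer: 44570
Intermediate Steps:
(-61627 + 105795) + P(207) = (-61627 + 105795) + (195 + 207) = 44168 + 402 = 44570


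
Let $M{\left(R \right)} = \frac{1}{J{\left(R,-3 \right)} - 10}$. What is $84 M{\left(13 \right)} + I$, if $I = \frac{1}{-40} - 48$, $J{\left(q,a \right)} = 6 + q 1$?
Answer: $- \frac{4643}{120} \approx -38.692$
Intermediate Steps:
$J{\left(q,a \right)} = 6 + q$
$M{\left(R \right)} = \frac{1}{-4 + R}$ ($M{\left(R \right)} = \frac{1}{\left(6 + R\right) - 10} = \frac{1}{-4 + R}$)
$I = - \frac{1921}{40}$ ($I = - \frac{1}{40} - 48 = - \frac{1921}{40} \approx -48.025$)
$84 M{\left(13 \right)} + I = \frac{84}{-4 + 13} - \frac{1921}{40} = \frac{84}{9} - \frac{1921}{40} = 84 \cdot \frac{1}{9} - \frac{1921}{40} = \frac{28}{3} - \frac{1921}{40} = - \frac{4643}{120}$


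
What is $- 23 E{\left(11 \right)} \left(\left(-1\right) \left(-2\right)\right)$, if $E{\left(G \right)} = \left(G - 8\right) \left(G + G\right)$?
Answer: $-3036$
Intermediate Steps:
$E{\left(G \right)} = 2 G \left(-8 + G\right)$ ($E{\left(G \right)} = \left(-8 + G\right) 2 G = 2 G \left(-8 + G\right)$)
$- 23 E{\left(11 \right)} \left(\left(-1\right) \left(-2\right)\right) = - 23 \cdot 2 \cdot 11 \left(-8 + 11\right) \left(\left(-1\right) \left(-2\right)\right) = - 23 \cdot 2 \cdot 11 \cdot 3 \cdot 2 = \left(-23\right) 66 \cdot 2 = \left(-1518\right) 2 = -3036$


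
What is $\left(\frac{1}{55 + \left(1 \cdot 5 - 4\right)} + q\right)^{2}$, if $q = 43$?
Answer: $\frac{5803281}{3136} \approx 1850.5$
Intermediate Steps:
$\left(\frac{1}{55 + \left(1 \cdot 5 - 4\right)} + q\right)^{2} = \left(\frac{1}{55 + \left(1 \cdot 5 - 4\right)} + 43\right)^{2} = \left(\frac{1}{55 + \left(5 - 4\right)} + 43\right)^{2} = \left(\frac{1}{55 + 1} + 43\right)^{2} = \left(\frac{1}{56} + 43\right)^{2} = \left(\frac{2409}{56}\right)^{2} = \frac{5803281}{3136}$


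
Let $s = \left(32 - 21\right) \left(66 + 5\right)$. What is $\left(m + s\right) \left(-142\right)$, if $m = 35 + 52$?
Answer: $-123256$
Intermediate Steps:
$m = 87$
$s = 781$ ($s = 11 \cdot 71 = 781$)
$\left(m + s\right) \left(-142\right) = \left(87 + 781\right) \left(-142\right) = 868 \left(-142\right) = -123256$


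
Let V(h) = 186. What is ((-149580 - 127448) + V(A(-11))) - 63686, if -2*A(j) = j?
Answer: -340528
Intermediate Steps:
A(j) = -j/2
((-149580 - 127448) + V(A(-11))) - 63686 = ((-149580 - 127448) + 186) - 63686 = (-277028 + 186) - 63686 = -276842 - 63686 = -340528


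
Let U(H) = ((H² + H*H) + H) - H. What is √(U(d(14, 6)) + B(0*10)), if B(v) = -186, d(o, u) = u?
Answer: I*√114 ≈ 10.677*I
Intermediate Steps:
U(H) = 2*H² (U(H) = ((H² + H²) + H) - H = (2*H² + H) - H = (H + 2*H²) - H = 2*H²)
√(U(d(14, 6)) + B(0*10)) = √(2*6² - 186) = √(2*36 - 186) = √(72 - 186) = √(-114) = I*√114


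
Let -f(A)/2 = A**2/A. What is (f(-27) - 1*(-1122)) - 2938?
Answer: -1762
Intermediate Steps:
f(A) = -2*A (f(A) = -2*A**2/A = -2*A)
(f(-27) - 1*(-1122)) - 2938 = (-2*(-27) - 1*(-1122)) - 2938 = (54 + 1122) - 2938 = 1176 - 2938 = -1762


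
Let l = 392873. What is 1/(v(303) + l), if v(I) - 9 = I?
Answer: 1/393185 ≈ 2.5433e-6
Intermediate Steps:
v(I) = 9 + I
1/(v(303) + l) = 1/((9 + 303) + 392873) = 1/(312 + 392873) = 1/393185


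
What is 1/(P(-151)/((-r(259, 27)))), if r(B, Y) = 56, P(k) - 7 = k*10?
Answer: 56/1503 ≈ 0.037259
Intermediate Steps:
P(k) = 7 + 10*k (P(k) = 7 + k*10 = 7 + 10*k)
1/(P(-151)/((-r(259, 27)))) = 1/((7 + 10*(-151))/((-1*56))) = 1/((7 - 1510)/(-56)) = 1/(-1503*(-1/56)) = 1/(1503/56) = 56/1503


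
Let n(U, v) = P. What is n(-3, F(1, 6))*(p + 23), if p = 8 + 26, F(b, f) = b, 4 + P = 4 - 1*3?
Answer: -171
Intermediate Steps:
P = -3 (P = -4 + (4 - 1*3) = -4 + (4 - 3) = -4 + 1 = -3)
n(U, v) = -3
p = 34
n(-3, F(1, 6))*(p + 23) = -3*(34 + 23) = -3*57 = -171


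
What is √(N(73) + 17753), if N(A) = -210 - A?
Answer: √17470 ≈ 132.17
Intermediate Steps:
√(N(73) + 17753) = √((-210 - 1*73) + 17753) = √((-210 - 73) + 17753) = √(-283 + 17753) = √17470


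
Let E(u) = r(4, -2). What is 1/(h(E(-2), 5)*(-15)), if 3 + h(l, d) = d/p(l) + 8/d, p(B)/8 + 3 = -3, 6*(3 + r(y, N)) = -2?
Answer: 16/361 ≈ 0.044321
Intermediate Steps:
r(y, N) = -10/3 (r(y, N) = -3 + (⅙)*(-2) = -3 - ⅓ = -10/3)
E(u) = -10/3
p(B) = -48 (p(B) = -24 + 8*(-3) = -24 - 24 = -48)
h(l, d) = -3 + 8/d - d/48 (h(l, d) = -3 + (d/(-48) + 8/d) = -3 + (d*(-1/48) + 8/d) = -3 + (-d/48 + 8/d) = -3 + (8/d - d/48) = -3 + 8/d - d/48)
1/(h(E(-2), 5)*(-15)) = 1/((-3 + 8/5 - 1/48*5)*(-15)) = 1/((-3 + 8*(⅕) - 5/48)*(-15)) = 1/((-3 + 8/5 - 5/48)*(-15)) = 1/(-361/240*(-15)) = 1/(361/16) = 16/361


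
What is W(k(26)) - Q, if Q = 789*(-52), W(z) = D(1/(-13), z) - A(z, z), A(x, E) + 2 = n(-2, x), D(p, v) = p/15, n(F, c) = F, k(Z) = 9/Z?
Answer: 8001239/195 ≈ 41032.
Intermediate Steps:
D(p, v) = p/15 (D(p, v) = p*(1/15) = p/15)
A(x, E) = -4 (A(x, E) = -2 - 2 = -4)
W(z) = 779/195 (W(z) = (1/15)/(-13) - 1*(-4) = (1/15)*(-1/13) + 4 = -1/195 + 4 = 779/195)
Q = -41028
W(k(26)) - Q = 779/195 - 1*(-41028) = 779/195 + 41028 = 8001239/195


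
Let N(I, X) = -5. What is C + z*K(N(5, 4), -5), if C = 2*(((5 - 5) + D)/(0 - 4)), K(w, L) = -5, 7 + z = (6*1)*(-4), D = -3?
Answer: 313/2 ≈ 156.50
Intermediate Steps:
z = -31 (z = -7 + (6*1)*(-4) = -7 + 6*(-4) = -7 - 24 = -31)
C = 3/2 (C = 2*(((5 - 5) - 3)/(0 - 4)) = 2*((0 - 3)/(-4)) = 2*(-3*(-¼)) = 2*(¾) = 3/2 ≈ 1.5000)
C + z*K(N(5, 4), -5) = 3/2 - 31*(-5) = 3/2 + 155 = 313/2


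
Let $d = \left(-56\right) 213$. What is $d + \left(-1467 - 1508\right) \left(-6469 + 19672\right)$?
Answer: $-39290853$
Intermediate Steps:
$d = -11928$
$d + \left(-1467 - 1508\right) \left(-6469 + 19672\right) = -11928 + \left(-1467 - 1508\right) \left(-6469 + 19672\right) = -11928 - 39278925 = -39290853$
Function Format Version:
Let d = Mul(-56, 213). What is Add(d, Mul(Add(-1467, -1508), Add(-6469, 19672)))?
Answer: -39290853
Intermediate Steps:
d = -11928
Add(d, Mul(Add(-1467, -1508), Add(-6469, 19672))) = Add(-11928, Mul(Add(-1467, -1508), Add(-6469, 19672))) = Add(-11928, Mul(-2975, 13203)) = Add(-11928, -39278925) = -39290853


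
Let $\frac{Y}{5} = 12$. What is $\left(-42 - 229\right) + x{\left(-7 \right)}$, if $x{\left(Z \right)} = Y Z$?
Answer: $-691$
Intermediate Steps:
$Y = 60$ ($Y = 5 \cdot 12 = 60$)
$x{\left(Z \right)} = 60 Z$
$\left(-42 - 229\right) + x{\left(-7 \right)} = \left(-42 - 229\right) + 60 \left(-7\right) = -271 - 420 = -691$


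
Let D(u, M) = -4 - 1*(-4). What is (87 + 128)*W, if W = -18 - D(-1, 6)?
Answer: -3870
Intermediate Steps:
D(u, M) = 0 (D(u, M) = -4 + 4 = 0)
W = -18 (W = -18 - 1*0 = -18 + 0 = -18)
(87 + 128)*W = (87 + 128)*(-18) = 215*(-18) = -3870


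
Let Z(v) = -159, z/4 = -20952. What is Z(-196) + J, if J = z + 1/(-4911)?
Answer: -412361938/4911 ≈ -83967.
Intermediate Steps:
z = -83808 (z = 4*(-20952) = -83808)
J = -411581089/4911 (J = -83808 + 1/(-4911) = -83808 - 1/4911 = -411581089/4911 ≈ -83808.)
Z(-196) + J = -159 - 411581089/4911 = -412361938/4911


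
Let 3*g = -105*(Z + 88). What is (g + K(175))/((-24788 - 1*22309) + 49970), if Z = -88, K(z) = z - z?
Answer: 0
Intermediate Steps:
K(z) = 0
g = 0 (g = (-105*(-88 + 88))/3 = (-105*0)/3 = (1/3)*0 = 0)
(g + K(175))/((-24788 - 1*22309) + 49970) = (0 + 0)/((-24788 - 1*22309) + 49970) = 0/((-24788 - 22309) + 49970) = 0/(-47097 + 49970) = 0/2873 = 0*(1/2873) = 0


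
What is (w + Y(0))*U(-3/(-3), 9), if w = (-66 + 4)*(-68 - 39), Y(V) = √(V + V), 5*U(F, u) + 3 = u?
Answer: 39804/5 ≈ 7960.8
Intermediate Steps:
U(F, u) = -⅗ + u/5
Y(V) = √2*√V (Y(V) = √(2*V) = √2*√V)
w = 6634 (w = -62*(-107) = 6634)
(w + Y(0))*U(-3/(-3), 9) = (6634 + √2*√0)*(-⅗ + (⅕)*9) = (6634 + √2*0)*(-⅗ + 9/5) = (6634 + 0)*(6/5) = 6634*(6/5) = 39804/5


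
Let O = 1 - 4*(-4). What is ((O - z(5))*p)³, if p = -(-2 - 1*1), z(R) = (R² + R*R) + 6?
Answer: -1601613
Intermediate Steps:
O = 17 (O = 1 + 16 = 17)
z(R) = 6 + 2*R² (z(R) = (R² + R²) + 6 = 2*R² + 6 = 6 + 2*R²)
p = 3 (p = -(-2 - 1) = -1*(-3) = 3)
((O - z(5))*p)³ = ((17 - (6 + 2*5²))*3)³ = ((17 - (6 + 2*25))*3)³ = ((17 - (6 + 50))*3)³ = ((17 - 1*56)*3)³ = ((17 - 56)*3)³ = (-39*3)³ = (-117)³ = -1601613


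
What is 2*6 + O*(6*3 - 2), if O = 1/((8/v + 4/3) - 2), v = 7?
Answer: 228/5 ≈ 45.600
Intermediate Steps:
O = 21/10 (O = 1/((8/7 + 4/3) - 2) = 1/(52/21 - 2) = 1/(10/21) = 21/10 ≈ 2.1000)
2*6 + O*(6*3 - 2) = 2*6 + 21*(6*3 - 2)/10 = 12 + 21*(18 - 2)/10 = 12 + (21/10)*16 = 12 + 168/5 = 228/5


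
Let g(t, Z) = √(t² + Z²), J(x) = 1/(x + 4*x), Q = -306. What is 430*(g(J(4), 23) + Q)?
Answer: -131580 + 43*√211601/2 ≈ -1.2169e+5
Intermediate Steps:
J(x) = 1/(5*x)
g(t, Z) = √(Z² + t²)
430*(g(J(4), 23) + Q) = 430*(√(23² + ((⅕)/4)²) - 306) = 430*(√(529 + ((⅕)*(¼))²) - 306) = 430*(√(529 + (1/20)²) - 306) = 430*(√(529 + 1/400) - 306) = 430*(√(211601/400) - 306) = 430*(√211601/20 - 306) = 430*(-306 + √211601/20) = -131580 + 43*√211601/2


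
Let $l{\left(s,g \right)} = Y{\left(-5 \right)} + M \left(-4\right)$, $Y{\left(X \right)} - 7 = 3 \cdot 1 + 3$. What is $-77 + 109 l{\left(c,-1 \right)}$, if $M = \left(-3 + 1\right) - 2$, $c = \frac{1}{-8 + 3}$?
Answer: $3084$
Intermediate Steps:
$c = - \frac{1}{5}$ ($c = \frac{1}{-5} = - \frac{1}{5} \approx -0.2$)
$M = -4$ ($M = -2 - 2 = -4$)
$Y{\left(X \right)} = 13$ ($Y{\left(X \right)} = 7 + \left(3 \cdot 1 + 3\right) = 7 + \left(3 + 3\right) = 7 + 6 = 13$)
$l{\left(s,g \right)} = 29$ ($l{\left(s,g \right)} = 13 - -16 = 13 + 16 = 29$)
$-77 + 109 l{\left(c,-1 \right)} = -77 + 109 \cdot 29 = -77 + 3161 = 3084$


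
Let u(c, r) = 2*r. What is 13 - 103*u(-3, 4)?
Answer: -811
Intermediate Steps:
13 - 103*u(-3, 4) = 13 - 206*4 = 13 - 103*8 = 13 - 824 = -811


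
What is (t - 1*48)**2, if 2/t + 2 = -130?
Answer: 10042561/4356 ≈ 2305.5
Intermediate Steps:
t = -1/66 (t = 2/(-2 - 130) = 2/(-132) = 2*(-1/132) = -1/66 ≈ -0.015152)
(t - 1*48)**2 = (-1/66 - 1*48)**2 = (-1/66 - 48)**2 = (-3169/66)**2 = 10042561/4356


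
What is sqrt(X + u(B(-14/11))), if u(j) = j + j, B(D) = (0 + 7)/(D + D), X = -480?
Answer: I*sqrt(1942)/2 ≈ 22.034*I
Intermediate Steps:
B(D) = 7/(2*D) (B(D) = 7/((2*D)) = 7*(1/(2*D)) = 7/(2*D))
u(j) = 2*j
sqrt(X + u(B(-14/11))) = sqrt(-480 + 2*(7/(2*((-14/11))))) = sqrt(-480 + 2*(7/(2*((-14*1/11))))) = sqrt(-480 + 2*(7/(2*(-14/11)))) = sqrt(-480 + 2*((7/2)*(-11/14))) = sqrt(-480 + 2*(-11/4)) = sqrt(-480 - 11/2) = sqrt(-971/2) = I*sqrt(1942)/2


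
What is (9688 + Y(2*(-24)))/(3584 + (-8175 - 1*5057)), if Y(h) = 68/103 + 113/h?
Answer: -47889097/47699712 ≈ -1.0040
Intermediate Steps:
Y(h) = 68/103 + 113/h (Y(h) = 68*(1/103) + 113/h = 68/103 + 113/h)
(9688 + Y(2*(-24)))/(3584 + (-8175 - 1*5057)) = (9688 + (68/103 + 113/((2*(-24)))))/(3584 + (-8175 - 1*5057)) = (9688 + (68/103 + 113/(-48)))/(3584 + (-8175 - 5057)) = (9688 + (68/103 + 113*(-1/48)))/(3584 - 13232) = (9688 + (68/103 - 113/48))/(-9648) = (9688 - 8375/4944)*(-1/9648) = (47889097/4944)*(-1/9648) = -47889097/47699712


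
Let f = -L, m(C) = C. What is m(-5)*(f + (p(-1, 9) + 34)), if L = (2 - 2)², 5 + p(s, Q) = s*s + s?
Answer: -145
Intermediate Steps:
p(s, Q) = -5 + s + s² (p(s, Q) = -5 + (s*s + s) = -5 + (s² + s) = -5 + (s + s²) = -5 + s + s²)
L = 0 (L = 0² = 0)
f = 0 (f = -1*0 = 0)
m(-5)*(f + (p(-1, 9) + 34)) = -5*(0 + ((-5 - 1 + (-1)²) + 34)) = -5*(0 + ((-5 - 1 + 1) + 34)) = -5*(0 + (-5 + 34)) = -5*(0 + 29) = -5*29 = -145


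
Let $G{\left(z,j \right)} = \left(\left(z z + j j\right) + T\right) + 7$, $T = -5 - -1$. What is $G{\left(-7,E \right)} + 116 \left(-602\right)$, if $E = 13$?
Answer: $-69611$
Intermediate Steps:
$T = -4$ ($T = -5 + 1 = -4$)
$G{\left(z,j \right)} = 3 + j^{2} + z^{2}$ ($G{\left(z,j \right)} = \left(\left(z z + j j\right) - 4\right) + 7 = \left(\left(z^{2} + j^{2}\right) - 4\right) + 7 = \left(\left(j^{2} + z^{2}\right) - 4\right) + 7 = \left(-4 + j^{2} + z^{2}\right) + 7 = 3 + j^{2} + z^{2}$)
$G{\left(-7,E \right)} + 116 \left(-602\right) = \left(3 + 13^{2} + \left(-7\right)^{2}\right) + 116 \left(-602\right) = \left(3 + 169 + 49\right) - 69832 = 221 - 69832 = -69611$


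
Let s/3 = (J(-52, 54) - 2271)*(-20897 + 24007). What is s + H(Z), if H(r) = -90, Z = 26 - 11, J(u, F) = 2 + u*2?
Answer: -22140180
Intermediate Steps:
J(u, F) = 2 + 2*u
Z = 15
s = -22140090 (s = 3*(((2 + 2*(-52)) - 2271)*(-20897 + 24007)) = 3*(((2 - 104) - 2271)*3110) = 3*((-102 - 2271)*3110) = 3*(-2373*3110) = 3*(-7380030) = -22140090)
s + H(Z) = -22140090 - 90 = -22140180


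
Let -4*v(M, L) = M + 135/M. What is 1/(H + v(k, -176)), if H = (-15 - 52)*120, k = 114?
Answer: -152/1226457 ≈ -0.00012393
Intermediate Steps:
v(M, L) = -135/(4*M) - M/4 (v(M, L) = -(M + 135/M)/4 = -135/(4*M) - M/4)
H = -8040 (H = -67*120 = -8040)
1/(H + v(k, -176)) = 1/(-8040 + (1/4)*(-135 - 1*114**2)/114) = 1/(-8040 + (1/4)*(1/114)*(-135 - 1*12996)) = 1/(-8040 + (1/4)*(1/114)*(-135 - 12996)) = 1/(-8040 + (1/4)*(1/114)*(-13131)) = 1/(-8040 - 4377/152) = 1/(-1226457/152) = -152/1226457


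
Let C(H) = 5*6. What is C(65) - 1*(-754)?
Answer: 784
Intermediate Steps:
C(H) = 30
C(65) - 1*(-754) = 30 - 1*(-754) = 30 + 754 = 784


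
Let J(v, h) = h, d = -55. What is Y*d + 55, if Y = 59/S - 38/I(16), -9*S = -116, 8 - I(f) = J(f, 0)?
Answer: 1870/29 ≈ 64.483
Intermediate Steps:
I(f) = 8 (I(f) = 8 - 1*0 = 8 + 0 = 8)
S = 116/9 (S = -1/9*(-116) = 116/9 ≈ 12.889)
Y = -5/29 (Y = 59/(116/9) - 38/8 = 59*(9/116) - 38*1/8 = 531/116 - 19/4 = -5/29 ≈ -0.17241)
Y*d + 55 = -5/29*(-55) + 55 = 275/29 + 55 = 1870/29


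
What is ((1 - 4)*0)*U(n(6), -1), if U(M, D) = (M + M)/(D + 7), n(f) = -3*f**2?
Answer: 0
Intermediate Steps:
U(M, D) = 2*M/(7 + D) (U(M, D) = (2*M)/(7 + D) = 2*M/(7 + D))
((1 - 4)*0)*U(n(6), -1) = ((1 - 4)*0)*(2*(-3*6**2)/(7 - 1)) = (-3*0)*(2*(-3*36)/6) = 0*(2*(-108)*(1/6)) = 0*(-36) = 0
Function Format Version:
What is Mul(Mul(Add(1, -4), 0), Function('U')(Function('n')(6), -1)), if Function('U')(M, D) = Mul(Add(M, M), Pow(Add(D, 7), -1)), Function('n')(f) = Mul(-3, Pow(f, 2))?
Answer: 0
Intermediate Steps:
Function('U')(M, D) = Mul(2, M, Pow(Add(7, D), -1)) (Function('U')(M, D) = Mul(Mul(2, M), Pow(Add(7, D), -1)) = Mul(2, M, Pow(Add(7, D), -1)))
Mul(Mul(Add(1, -4), 0), Function('U')(Function('n')(6), -1)) = Mul(Mul(Add(1, -4), 0), Mul(2, Mul(-3, Pow(6, 2)), Pow(Add(7, -1), -1))) = Mul(Mul(-3, 0), Mul(2, Mul(-3, 36), Pow(6, -1))) = Mul(0, Mul(2, -108, Rational(1, 6))) = Mul(0, -36) = 0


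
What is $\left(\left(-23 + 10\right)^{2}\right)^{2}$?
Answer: $28561$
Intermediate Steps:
$\left(\left(-23 + 10\right)^{2}\right)^{2} = \left(\left(-13\right)^{2}\right)^{2} = 169^{2} = 28561$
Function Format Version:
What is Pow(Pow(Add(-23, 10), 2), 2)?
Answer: 28561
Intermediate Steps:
Pow(Pow(Add(-23, 10), 2), 2) = Pow(Pow(-13, 2), 2) = Pow(169, 2) = 28561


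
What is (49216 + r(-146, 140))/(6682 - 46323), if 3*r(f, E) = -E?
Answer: -147508/118923 ≈ -1.2404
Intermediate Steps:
r(f, E) = -E/3 (r(f, E) = (-E)/3 = -E/3)
(49216 + r(-146, 140))/(6682 - 46323) = (49216 - 1/3*140)/(6682 - 46323) = (49216 - 140/3)/(-39641) = (147508/3)*(-1/39641) = -147508/118923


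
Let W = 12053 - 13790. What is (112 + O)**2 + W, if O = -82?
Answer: -837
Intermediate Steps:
W = -1737
(112 + O)**2 + W = (112 - 82)**2 - 1737 = 30**2 - 1737 = 900 - 1737 = -837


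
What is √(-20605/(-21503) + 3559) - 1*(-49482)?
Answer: 49482 + √1646049962346/21503 ≈ 49542.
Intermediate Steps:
√(-20605/(-21503) + 3559) - 1*(-49482) = √(-20605*(-1/21503) + 3559) + 49482 = √(20605/21503 + 3559) + 49482 = √(76549782/21503) + 49482 = √1646049962346/21503 + 49482 = 49482 + √1646049962346/21503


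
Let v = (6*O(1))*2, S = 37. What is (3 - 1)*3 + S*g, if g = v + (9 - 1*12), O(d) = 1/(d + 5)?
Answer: -31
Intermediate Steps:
O(d) = 1/(5 + d)
v = 2 (v = (6/(5 + 1))*2 = (6/6)*2 = (6*(⅙))*2 = 1*2 = 2)
g = -1 (g = 2 + (9 - 1*12) = 2 + (9 - 12) = 2 - 3 = -1)
(3 - 1)*3 + S*g = (3 - 1)*3 + 37*(-1) = 2*3 - 37 = 6 - 37 = -31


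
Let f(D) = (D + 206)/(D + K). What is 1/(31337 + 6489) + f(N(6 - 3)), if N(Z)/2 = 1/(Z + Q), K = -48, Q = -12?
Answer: -35026659/8208242 ≈ -4.2673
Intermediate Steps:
N(Z) = 2/(-12 + Z) (N(Z) = 2/(Z - 12) = 2/(-12 + Z))
f(D) = (206 + D)/(-48 + D) (f(D) = (D + 206)/(D - 48) = (206 + D)/(-48 + D))
1/(31337 + 6489) + f(N(6 - 3)) = 1/(31337 + 6489) + (206 + 2/(-12 + (6 - 3)))/(-48 + 2/(-12 + (6 - 3))) = 1/37826 + (206 + 2/(-12 + 3))/(-48 + 2/(-12 + 3)) = 1/37826 + (206 + 2/(-9))/(-48 + 2/(-9)) = 1/37826 + (206 + 2*(-⅑))/(-48 + 2*(-⅑)) = 1/37826 + (206 - 2/9)/(-48 - 2/9) = 1/37826 + (1852/9)/(-434/9) = 1/37826 - 9/434*1852/9 = 1/37826 - 926/217 = -35026659/8208242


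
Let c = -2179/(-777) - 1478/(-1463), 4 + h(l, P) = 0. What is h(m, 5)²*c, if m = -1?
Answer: 9911504/162393 ≈ 61.034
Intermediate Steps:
h(l, P) = -4 (h(l, P) = -4 + 0 = -4)
c = 619469/162393 (c = -2179*(-1/777) - 1478*(-1/1463) = 2179/777 + 1478/1463 = 619469/162393 ≈ 3.8146)
h(m, 5)²*c = (-4)²*(619469/162393) = 16*(619469/162393) = 9911504/162393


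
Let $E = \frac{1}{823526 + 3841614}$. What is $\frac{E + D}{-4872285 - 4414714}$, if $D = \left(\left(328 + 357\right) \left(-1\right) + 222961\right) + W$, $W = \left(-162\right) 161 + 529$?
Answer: $- \frac{917740336221}{43325150514860} \approx -0.021183$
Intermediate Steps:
$E = \frac{1}{4665140} \approx 2.1436 \cdot 10^{-7}$
$W = -25553$ ($W = -26082 + 529 = -25553$)
$D = 196723$ ($D = \left(\left(328 + 357\right) \left(-1\right) + 222961\right) - 25553 = \left(685 \left(-1\right) + 222961\right) - 25553 = \left(-685 + 222961\right) - 25553 = 222276 - 25553 = 196723$)
$\frac{E + D}{-4872285 - 4414714} = \frac{\frac{1}{4665140} + 196723}{-4872285 - 4414714} = \frac{917740336221}{4665140 \left(-9286999\right)} = \frac{917740336221}{4665140} \left(- \frac{1}{9286999}\right) = - \frac{917740336221}{43325150514860}$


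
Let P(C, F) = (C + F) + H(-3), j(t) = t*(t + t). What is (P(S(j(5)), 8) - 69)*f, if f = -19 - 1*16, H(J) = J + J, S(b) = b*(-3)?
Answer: 7595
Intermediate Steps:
j(t) = 2*t² (j(t) = t*(2*t) = 2*t²)
S(b) = -3*b
H(J) = 2*J
f = -35 (f = -19 - 16 = -35)
P(C, F) = -6 + C + F (P(C, F) = (C + F) + 2*(-3) = (C + F) - 6 = -6 + C + F)
(P(S(j(5)), 8) - 69)*f = ((-6 - 6*5² + 8) - 69)*(-35) = ((-6 - 6*25 + 8) - 69)*(-35) = ((-6 - 3*50 + 8) - 69)*(-35) = ((-6 - 150 + 8) - 69)*(-35) = (-148 - 69)*(-35) = -217*(-35) = 7595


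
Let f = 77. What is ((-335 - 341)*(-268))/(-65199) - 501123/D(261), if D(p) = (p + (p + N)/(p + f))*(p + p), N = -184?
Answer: -1077411675197/166945625445 ≈ -6.4537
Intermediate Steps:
D(p) = 2*p*(p + (-184 + p)/(77 + p)) (D(p) = (p + (p - 184)/(p + 77))*(p + p) = (p + (-184 + p)/(77 + p))*(2*p) = 2*p*(p + (-184 + p)/(77 + p)))
((-335 - 341)*(-268))/(-65199) - 501123/D(261) = ((-335 - 341)*(-268))/(-65199) - 501123*(77 + 261)/(522*(-184 + 261² + 78*261)) = -676*(-268)*(-1/65199) - 501123*169/(261*(-184 + 68121 + 20358)) = 181168*(-1/65199) - 501123/(2*261*(1/338)*88295) = -181168/65199 - 501123/23044995/169 = -181168/65199 - 501123*169/23044995 = -181168/65199 - 28229929/7681665 = -1077411675197/166945625445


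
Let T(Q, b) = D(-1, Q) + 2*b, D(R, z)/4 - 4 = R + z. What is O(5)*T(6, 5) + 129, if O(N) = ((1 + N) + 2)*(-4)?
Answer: -1343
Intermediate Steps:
D(R, z) = 16 + 4*R + 4*z (D(R, z) = 16 + 4*(R + z) = 16 + (4*R + 4*z) = 16 + 4*R + 4*z)
T(Q, b) = 12 + 2*b + 4*Q (T(Q, b) = (16 + 4*(-1) + 4*Q) + 2*b = (16 - 4 + 4*Q) + 2*b = (12 + 4*Q) + 2*b = 12 + 2*b + 4*Q)
O(N) = -12 - 4*N (O(N) = (3 + N)*(-4) = -12 - 4*N)
O(5)*T(6, 5) + 129 = (-12 - 4*5)*(12 + 2*5 + 4*6) + 129 = (-12 - 20)*(12 + 10 + 24) + 129 = -32*46 + 129 = -1472 + 129 = -1343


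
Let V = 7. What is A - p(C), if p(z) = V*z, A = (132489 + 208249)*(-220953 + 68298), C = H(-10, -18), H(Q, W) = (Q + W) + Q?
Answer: -52015359124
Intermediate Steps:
H(Q, W) = W + 2*Q
C = -38 (C = -18 + 2*(-10) = -18 - 20 = -38)
A = -52015359390 (A = 340738*(-152655) = -52015359390)
p(z) = 7*z
A - p(C) = -52015359390 - 7*(-38) = -52015359390 - 1*(-266) = -52015359390 + 266 = -52015359124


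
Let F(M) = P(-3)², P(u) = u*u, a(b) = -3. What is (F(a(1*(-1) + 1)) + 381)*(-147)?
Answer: -67914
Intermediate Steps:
P(u) = u²
F(M) = 81 (F(M) = ((-3)²)² = 9² = 81)
(F(a(1*(-1) + 1)) + 381)*(-147) = (81 + 381)*(-147) = 462*(-147) = -67914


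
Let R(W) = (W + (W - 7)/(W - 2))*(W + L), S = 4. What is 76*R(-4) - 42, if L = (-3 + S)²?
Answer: 452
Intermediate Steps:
L = 1 (L = (-3 + 4)² = 1² = 1)
R(W) = (1 + W)*(W + (-7 + W)/(-2 + W)) (R(W) = (W + (W - 7)/(W - 2))*(W + 1) = (W + (-7 + W)/(-2 + W))*(1 + W) = (1 + W)*(W + (-7 + W)/(-2 + W)))
76*R(-4) - 42 = 76*((-7 + (-4)³ - 8*(-4))/(-2 - 4)) - 42 = 76*((-7 - 64 + 32)/(-6)) - 42 = 76*(-⅙*(-39)) - 42 = 76*(13/2) - 42 = 494 - 42 = 452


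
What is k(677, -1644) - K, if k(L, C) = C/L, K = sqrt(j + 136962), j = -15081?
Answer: -1644/677 - sqrt(121881) ≈ -351.54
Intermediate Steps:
K = sqrt(121881) (K = sqrt(-15081 + 136962) = sqrt(121881) ≈ 349.11)
k(677, -1644) - K = -1644/677 - sqrt(121881)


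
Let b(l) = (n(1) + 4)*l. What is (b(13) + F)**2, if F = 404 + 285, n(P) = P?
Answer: 568516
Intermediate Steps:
b(l) = 5*l (b(l) = (1 + 4)*l = 5*l)
F = 689
(b(13) + F)**2 = (5*13 + 689)**2 = (65 + 689)**2 = 754**2 = 568516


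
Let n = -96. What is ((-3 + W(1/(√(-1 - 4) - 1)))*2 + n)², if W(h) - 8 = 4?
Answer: 6084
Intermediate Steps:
W(h) = 12 (W(h) = 8 + 4 = 12)
((-3 + W(1/(√(-1 - 4) - 1)))*2 + n)² = ((-3 + 12)*2 - 96)² = (9*2 - 96)² = (18 - 96)² = (-78)² = 6084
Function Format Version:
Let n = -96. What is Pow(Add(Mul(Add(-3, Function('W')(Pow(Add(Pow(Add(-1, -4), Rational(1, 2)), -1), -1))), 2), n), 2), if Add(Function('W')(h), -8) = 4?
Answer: 6084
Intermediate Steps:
Function('W')(h) = 12 (Function('W')(h) = Add(8, 4) = 12)
Pow(Add(Mul(Add(-3, Function('W')(Pow(Add(Pow(Add(-1, -4), Rational(1, 2)), -1), -1))), 2), n), 2) = Pow(Add(Mul(Add(-3, 12), 2), -96), 2) = Pow(Add(Mul(9, 2), -96), 2) = Pow(Add(18, -96), 2) = Pow(-78, 2) = 6084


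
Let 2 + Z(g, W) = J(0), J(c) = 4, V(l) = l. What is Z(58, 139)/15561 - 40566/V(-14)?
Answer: 45089111/15561 ≈ 2897.6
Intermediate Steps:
Z(g, W) = 2 (Z(g, W) = -2 + 4 = 2)
Z(58, 139)/15561 - 40566/V(-14) = 2/15561 - 40566/(-14) = 2*(1/15561) - 40566*(-1/14) = 2/15561 + 20283/7 = 45089111/15561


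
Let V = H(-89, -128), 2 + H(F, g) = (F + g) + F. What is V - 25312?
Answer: -25620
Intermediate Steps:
H(F, g) = -2 + g + 2*F (H(F, g) = -2 + ((F + g) + F) = -2 + (g + 2*F) = -2 + g + 2*F)
V = -308 (V = -2 - 128 + 2*(-89) = -2 - 128 - 178 = -308)
V - 25312 = -308 - 25312 = -25620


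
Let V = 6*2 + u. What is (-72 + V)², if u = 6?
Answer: 2916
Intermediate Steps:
V = 18 (V = 6*2 + 6 = 12 + 6 = 18)
(-72 + V)² = (-72 + 18)² = (-54)² = 2916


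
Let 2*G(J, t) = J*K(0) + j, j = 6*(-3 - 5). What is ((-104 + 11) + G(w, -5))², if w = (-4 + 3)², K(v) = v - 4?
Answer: 14161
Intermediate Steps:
K(v) = -4 + v
j = -48 (j = 6*(-8) = -48)
w = 1 (w = (-1)² = 1)
G(J, t) = -24 - 2*J (G(J, t) = (J*(-4 + 0) - 48)/2 = (J*(-4) - 48)/2 = (-4*J - 48)/2 = (-48 - 4*J)/2 = -24 - 2*J)
((-104 + 11) + G(w, -5))² = ((-104 + 11) + (-24 - 2*1))² = (-93 + (-24 - 2))² = (-93 - 26)² = (-119)² = 14161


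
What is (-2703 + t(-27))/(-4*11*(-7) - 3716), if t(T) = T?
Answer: 455/568 ≈ 0.80106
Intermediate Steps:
(-2703 + t(-27))/(-4*11*(-7) - 3716) = (-2703 - 27)/(-4*11*(-7) - 3716) = -2730/(-44*(-7) - 3716) = -2730/(308 - 3716) = -2730/(-3408) = -2730*(-1/3408) = 455/568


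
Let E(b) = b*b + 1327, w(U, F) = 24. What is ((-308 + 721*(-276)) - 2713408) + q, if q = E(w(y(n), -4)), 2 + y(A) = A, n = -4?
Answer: -2910809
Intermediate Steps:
y(A) = -2 + A
E(b) = 1327 + b² (E(b) = b² + 1327 = 1327 + b²)
q = 1903 (q = 1327 + 24² = 1327 + 576 = 1903)
((-308 + 721*(-276)) - 2713408) + q = ((-308 + 721*(-276)) - 2713408) + 1903 = ((-308 - 198996) - 2713408) + 1903 = (-199304 - 2713408) + 1903 = -2912712 + 1903 = -2910809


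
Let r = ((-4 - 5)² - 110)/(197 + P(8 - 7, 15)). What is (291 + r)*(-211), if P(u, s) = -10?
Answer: -11475868/187 ≈ -61368.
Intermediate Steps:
r = -29/187 (r = ((-4 - 5)² - 110)/(197 - 10) = ((-9)² - 110)/187 = (81 - 110)*(1/187) = -29*1/187 = -29/187 ≈ -0.15508)
(291 + r)*(-211) = (291 - 29/187)*(-211) = (54388/187)*(-211) = -11475868/187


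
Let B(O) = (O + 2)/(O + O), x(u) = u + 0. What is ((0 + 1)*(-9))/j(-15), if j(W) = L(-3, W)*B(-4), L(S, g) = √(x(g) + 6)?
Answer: 12*I ≈ 12.0*I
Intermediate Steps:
x(u) = u
L(S, g) = √(6 + g) (L(S, g) = √(g + 6) = √(6 + g))
B(O) = (2 + O)/(2*O) (B(O) = (2 + O)/((2*O)) = (2 + O)*(1/(2*O)) = (2 + O)/(2*O))
j(W) = √(6 + W)/4 (j(W) = √(6 + W)*((½)*(2 - 4)/(-4)) = √(6 + W)*((½)*(-¼)*(-2)) = √(6 + W)*(¼) = √(6 + W)/4)
((0 + 1)*(-9))/j(-15) = ((0 + 1)*(-9))/((√(6 - 15)/4)) = (1*(-9))/((√(-9)/4)) = -9*(-4*I/3) = -(-12)*I = 12*I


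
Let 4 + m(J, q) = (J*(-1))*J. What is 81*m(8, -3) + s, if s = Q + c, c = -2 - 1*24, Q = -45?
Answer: -5579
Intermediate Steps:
c = -26 (c = -2 - 24 = -26)
m(J, q) = -4 - J² (m(J, q) = -4 + (J*(-1))*J = -4 + (-J)*J = -4 - J²)
s = -71 (s = -45 - 26 = -71)
81*m(8, -3) + s = 81*(-4 - 1*8²) - 71 = 81*(-4 - 1*64) - 71 = 81*(-4 - 64) - 71 = 81*(-68) - 71 = -5508 - 71 = -5579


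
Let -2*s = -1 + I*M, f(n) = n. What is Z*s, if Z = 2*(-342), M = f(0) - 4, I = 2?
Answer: -3078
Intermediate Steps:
M = -4 (M = 0 - 4 = -4)
Z = -684
s = 9/2 (s = -(-1 + 2*(-4))/2 = -(-1 - 8)/2 = -½*(-9) = 9/2 ≈ 4.5000)
Z*s = -684*9/2 = -3078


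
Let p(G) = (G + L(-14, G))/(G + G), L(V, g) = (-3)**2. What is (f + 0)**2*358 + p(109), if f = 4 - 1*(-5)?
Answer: 3160841/109 ≈ 28999.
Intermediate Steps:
L(V, g) = 9
f = 9 (f = 4 + 5 = 9)
p(G) = (9 + G)/(2*G) (p(G) = (G + 9)/(G + G) = (9 + G)/((2*G)) = (9 + G)*(1/(2*G)) = (9 + G)/(2*G))
(f + 0)**2*358 + p(109) = (9 + 0)**2*358 + (1/2)*(9 + 109)/109 = 9**2*358 + (1/2)*(1/109)*118 = 81*358 + 59/109 = 28998 + 59/109 = 3160841/109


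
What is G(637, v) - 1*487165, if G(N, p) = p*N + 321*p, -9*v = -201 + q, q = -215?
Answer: -3985957/9 ≈ -4.4288e+5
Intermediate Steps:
v = 416/9 (v = -(-201 - 215)/9 = -⅑*(-416) = 416/9 ≈ 46.222)
G(N, p) = 321*p + N*p (G(N, p) = N*p + 321*p = 321*p + N*p)
G(637, v) - 1*487165 = 416*(321 + 637)/9 - 1*487165 = (416/9)*958 - 487165 = 398528/9 - 487165 = -3985957/9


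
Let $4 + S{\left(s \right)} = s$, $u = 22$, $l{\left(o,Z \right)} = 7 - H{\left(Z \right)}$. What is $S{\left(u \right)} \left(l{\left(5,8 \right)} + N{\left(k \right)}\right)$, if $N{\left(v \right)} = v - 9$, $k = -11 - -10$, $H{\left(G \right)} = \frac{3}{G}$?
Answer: $- \frac{243}{4} \approx -60.75$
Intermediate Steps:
$l{\left(o,Z \right)} = 7 - \frac{3}{Z}$
$k = -1$ ($k = -11 + 10 = -1$)
$S{\left(s \right)} = -4 + s$
$N{\left(v \right)} = -9 + v$
$S{\left(u \right)} \left(l{\left(5,8 \right)} + N{\left(k \right)}\right) = \left(-4 + 22\right) \left(\left(7 - \frac{3}{8}\right) - 10\right) = 18 \left(\left(7 - \frac{3}{8}\right) - 10\right) = 18 \left(\frac{53}{8} - 10\right) = 18 \left(- \frac{27}{8}\right) = - \frac{243}{4}$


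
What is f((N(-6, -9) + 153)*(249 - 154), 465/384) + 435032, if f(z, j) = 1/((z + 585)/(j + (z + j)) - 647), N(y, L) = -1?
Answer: 51948928899449/119414041 ≈ 4.3503e+5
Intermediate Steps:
f(z, j) = 1/(-647 + (585 + z)/(z + 2*j)) (f(z, j) = 1/((585 + z)/(j + (j + z)) - 647) = 1/((585 + z)/(z + 2*j) - 647) = 1/(-647 + (585 + z)/(z + 2*j)))
f((N(-6, -9) + 153)*(249 - 154), 465/384) + 435032 = (-(-1 + 153)*(249 - 154) - 930/384)/(-585 + 646*((-1 + 153)*(249 - 154)) + 1294*(465/384)) + 435032 = (-152*95 - 930/384)/(-585 + 646*(152*95) + 1294*(465*(1/384))) + 435032 = (-1*14440 - 2*155/128)/(-585 + 646*14440 + 1294*(155/128)) + 435032 = (-14440 - 155/64)/(-585 + 9328240 + 100285/64) + 435032 = -924315/64/(597070205/64) + 435032 = (64/597070205)*(-924315/64) + 435032 = -184863/119414041 + 435032 = 51948928899449/119414041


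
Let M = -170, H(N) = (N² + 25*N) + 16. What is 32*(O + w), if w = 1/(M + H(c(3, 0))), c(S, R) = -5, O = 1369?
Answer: 5563600/127 ≈ 43808.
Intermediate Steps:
H(N) = 16 + N² + 25*N
w = -1/254 (w = 1/(-170 + (16 + (-5)² + 25*(-5))) = 1/(-170 + (16 + 25 - 125)) = 1/(-170 - 84) = 1/(-254) = -1/254 ≈ -0.0039370)
32*(O + w) = 32*(1369 - 1/254) = 32*(347725/254) = 5563600/127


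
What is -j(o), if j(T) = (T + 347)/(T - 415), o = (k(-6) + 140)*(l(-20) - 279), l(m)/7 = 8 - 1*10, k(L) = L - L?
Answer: -40673/41435 ≈ -0.98161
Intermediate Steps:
k(L) = 0
l(m) = -14 (l(m) = 7*(8 - 1*10) = 7*(8 - 10) = 7*(-2) = -14)
o = -41020 (o = (0 + 140)*(-14 - 279) = 140*(-293) = -41020)
j(T) = (347 + T)/(-415 + T)
-j(o) = -(347 - 41020)/(-415 - 41020) = -(-40673)/(-41435) = -(-1)*(-40673)/41435 = -1*40673/41435 = -40673/41435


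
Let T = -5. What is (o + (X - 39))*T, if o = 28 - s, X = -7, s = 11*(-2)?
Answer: -20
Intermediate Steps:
s = -22
o = 50 (o = 28 - 1*(-22) = 28 + 22 = 50)
(o + (X - 39))*T = (50 + (-7 - 39))*(-5) = (50 - 46)*(-5) = 4*(-5) = -20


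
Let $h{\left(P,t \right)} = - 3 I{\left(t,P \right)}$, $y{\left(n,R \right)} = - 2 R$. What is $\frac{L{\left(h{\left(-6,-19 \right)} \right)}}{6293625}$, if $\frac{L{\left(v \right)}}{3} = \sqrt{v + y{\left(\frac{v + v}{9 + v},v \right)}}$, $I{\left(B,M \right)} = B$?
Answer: $\frac{i \sqrt{57}}{2097875} \approx 3.5988 \cdot 10^{-6} i$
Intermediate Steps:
$h{\left(P,t \right)} = - 3 t$
$L{\left(v \right)} = 3 \sqrt{- v}$ ($L{\left(v \right)} = 3 \sqrt{v - 2 v} = 3 \sqrt{- v}$)
$\frac{L{\left(h{\left(-6,-19 \right)} \right)}}{6293625} = \frac{3 \sqrt{- \left(-3\right) \left(-19\right)}}{6293625} = 3 \sqrt{\left(-1\right) 57} \cdot \frac{1}{6293625} = 3 \sqrt{-57} \cdot \frac{1}{6293625} = 3 i \sqrt{57} \cdot \frac{1}{6293625} = \frac{i \sqrt{57}}{2097875}$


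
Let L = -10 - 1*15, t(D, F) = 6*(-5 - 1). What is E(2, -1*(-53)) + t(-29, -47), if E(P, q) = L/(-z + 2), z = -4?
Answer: -241/6 ≈ -40.167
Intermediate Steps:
t(D, F) = -36 (t(D, F) = 6*(-6) = -36)
L = -25 (L = -10 - 15 = -25)
E(P, q) = -25/6 (E(P, q) = -25/(-1*(-4) + 2) = -25/(4 + 2) = -25/6)
E(2, -1*(-53)) + t(-29, -47) = -25/6 - 36 = -241/6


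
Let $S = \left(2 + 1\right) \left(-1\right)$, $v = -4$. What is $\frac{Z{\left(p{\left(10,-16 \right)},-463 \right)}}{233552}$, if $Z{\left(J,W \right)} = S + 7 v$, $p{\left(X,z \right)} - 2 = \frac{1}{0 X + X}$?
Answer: $- \frac{31}{233552} \approx -0.00013273$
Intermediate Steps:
$S = -3$ ($S = 3 \left(-1\right) = -3$)
$p{\left(X,z \right)} = 2 + \frac{1}{X}$ ($p{\left(X,z \right)} = 2 + \frac{1}{0 X + X} = 2 + \frac{1}{0 + X} = 2 + \frac{1}{X}$)
$Z{\left(J,W \right)} = -31$ ($Z{\left(J,W \right)} = -3 + 7 \left(-4\right) = -3 - 28 = -31$)
$\frac{Z{\left(p{\left(10,-16 \right)},-463 \right)}}{233552} = - \frac{31}{233552}$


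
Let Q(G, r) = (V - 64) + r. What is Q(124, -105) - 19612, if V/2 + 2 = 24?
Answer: -19737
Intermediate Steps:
V = 44 (V = -4 + 2*24 = -4 + 48 = 44)
Q(G, r) = -20 + r (Q(G, r) = (44 - 64) + r = -20 + r)
Q(124, -105) - 19612 = (-20 - 105) - 19612 = -125 - 19612 = -19737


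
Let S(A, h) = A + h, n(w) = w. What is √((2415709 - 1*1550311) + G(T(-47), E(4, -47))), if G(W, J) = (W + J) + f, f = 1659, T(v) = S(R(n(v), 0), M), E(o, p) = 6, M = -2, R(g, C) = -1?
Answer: 6*√24085 ≈ 931.16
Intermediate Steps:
T(v) = -3 (T(v) = -1 - 2 = -3)
G(W, J) = 1659 + J + W (G(W, J) = (W + J) + 1659 = (J + W) + 1659 = 1659 + J + W)
√((2415709 - 1*1550311) + G(T(-47), E(4, -47))) = √((2415709 - 1*1550311) + (1659 + 6 - 3)) = √((2415709 - 1550311) + 1662) = √(865398 + 1662) = √867060 = 6*√24085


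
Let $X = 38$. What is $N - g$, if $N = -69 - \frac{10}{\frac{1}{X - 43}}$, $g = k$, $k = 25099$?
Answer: $-25118$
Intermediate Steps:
$g = 25099$
$N = -19$ ($N = -69 - \frac{10}{\frac{1}{38 - 43}} = -69 - \frac{10}{\frac{1}{-5}} = -69 - \frac{10}{- \frac{1}{5}} = -69 - -50 = -69 + 50 = -19$)
$N - g = -19 - 25099 = -25118$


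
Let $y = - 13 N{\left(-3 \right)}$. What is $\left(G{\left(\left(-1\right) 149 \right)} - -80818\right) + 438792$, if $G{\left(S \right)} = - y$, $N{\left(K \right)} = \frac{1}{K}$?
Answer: $\frac{1558817}{3} \approx 5.1961 \cdot 10^{5}$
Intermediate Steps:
$y = \frac{13}{3}$ ($y = - \frac{13}{-3} = \left(-13\right) \left(- \frac{1}{3}\right) = \frac{13}{3} \approx 4.3333$)
$G{\left(S \right)} = - \frac{13}{3}$ ($G{\left(S \right)} = \left(-1\right) \frac{13}{3} = - \frac{13}{3}$)
$\left(G{\left(\left(-1\right) 149 \right)} - -80818\right) + 438792 = \left(- \frac{13}{3} - -80818\right) + 438792 = \left(- \frac{13}{3} + 80818\right) + 438792 = \frac{242441}{3} + 438792 = \frac{1558817}{3}$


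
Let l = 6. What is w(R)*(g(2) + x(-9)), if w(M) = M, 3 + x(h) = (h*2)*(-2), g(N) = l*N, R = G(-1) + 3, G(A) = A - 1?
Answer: 45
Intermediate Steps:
G(A) = -1 + A
R = 1 (R = (-1 - 1) + 3 = -2 + 3 = 1)
g(N) = 6*N
x(h) = -3 - 4*h (x(h) = -3 + (h*2)*(-2) = -3 + (2*h)*(-2) = -3 - 4*h)
w(R)*(g(2) + x(-9)) = 1*(6*2 + (-3 - 4*(-9))) = 1*(12 + (-3 + 36)) = 1*(12 + 33) = 1*45 = 45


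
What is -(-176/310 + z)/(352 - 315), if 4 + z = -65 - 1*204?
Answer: 42403/5735 ≈ 7.3937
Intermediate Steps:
z = -273 (z = -4 + (-65 - 1*204) = -4 + (-65 - 204) = -4 - 269 = -273)
-(-176/310 + z)/(352 - 315) = -(-176/310 - 273)/(352 - 315) = -(-176*1/310 - 273)/37 = -(-88/155 - 273)/37 = -(-42403)/(155*37) = -1*(-42403/5735) = 42403/5735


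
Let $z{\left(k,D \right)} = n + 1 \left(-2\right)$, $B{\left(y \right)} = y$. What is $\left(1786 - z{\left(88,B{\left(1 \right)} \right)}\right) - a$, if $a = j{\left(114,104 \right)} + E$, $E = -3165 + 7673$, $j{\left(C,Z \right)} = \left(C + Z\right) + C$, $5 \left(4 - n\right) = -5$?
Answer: $-3057$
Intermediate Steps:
$n = 5$ ($n = 4 - -1 = 4 + 1 = 5$)
$z{\left(k,D \right)} = 3$ ($z{\left(k,D \right)} = 5 + 1 \left(-2\right) = 5 - 2 = 3$)
$j{\left(C,Z \right)} = Z + 2 C$
$E = 4508$
$a = 4840$ ($a = \left(104 + 2 \cdot 114\right) + 4508 = \left(104 + 228\right) + 4508 = 332 + 4508 = 4840$)
$\left(1786 - z{\left(88,B{\left(1 \right)} \right)}\right) - a = \left(1786 - 3\right) - 4840 = 1783 - 4840 = -3057$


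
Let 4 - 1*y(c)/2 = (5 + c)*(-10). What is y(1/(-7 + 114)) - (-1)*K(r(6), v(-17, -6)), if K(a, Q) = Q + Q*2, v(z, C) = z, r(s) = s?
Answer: 6119/107 ≈ 57.187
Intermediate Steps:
K(a, Q) = 3*Q (K(a, Q) = Q + 2*Q = 3*Q)
y(c) = 108 + 20*c (y(c) = 8 - 2*(5 + c)*(-10) = 8 - 2*(-50 - 10*c) = 8 + (100 + 20*c) = 108 + 20*c)
y(1/(-7 + 114)) - (-1)*K(r(6), v(-17, -6)) = (108 + 20/(-7 + 114)) - (-1)*3*(-17) = (108 + 20/107) - (-1)*(-51) = (108 + 20*(1/107)) - 1*51 = (108 + 20/107) - 51 = 11576/107 - 51 = 6119/107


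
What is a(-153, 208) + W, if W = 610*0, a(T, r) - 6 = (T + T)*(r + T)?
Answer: -16824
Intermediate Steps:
a(T, r) = 6 + 2*T*(T + r) (a(T, r) = 6 + (T + T)*(r + T) = 6 + (2*T)*(T + r) = 6 + 2*T*(T + r))
W = 0
a(-153, 208) + W = (6 + 2*(-153)² + 2*(-153)*208) + 0 = (6 + 2*23409 - 63648) + 0 = (6 + 46818 - 63648) + 0 = -16824 + 0 = -16824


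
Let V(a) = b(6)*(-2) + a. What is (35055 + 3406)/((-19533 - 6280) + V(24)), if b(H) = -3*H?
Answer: -38461/25753 ≈ -1.4935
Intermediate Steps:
V(a) = 36 + a (V(a) = -3*6*(-2) + a = -18*(-2) + a = 36 + a)
(35055 + 3406)/((-19533 - 6280) + V(24)) = (35055 + 3406)/((-19533 - 6280) + (36 + 24)) = 38461/(-25813 + 60) = 38461/(-25753) = 38461*(-1/25753) = -38461/25753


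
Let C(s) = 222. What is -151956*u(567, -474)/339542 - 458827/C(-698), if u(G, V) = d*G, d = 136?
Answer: -196936081087/5384166 ≈ -36577.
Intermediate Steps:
u(G, V) = 136*G
-151956*u(567, -474)/339542 - 458827/C(-698) = -151956/(339542/((136*567))) - 458827/222 = -151956/(339542/77112) - 458827*1/222 = -151956/(339542*(1/77112)) - 458827/222 = -151956/24253/5508 - 458827/222 = -151956*5508/24253 - 458827/222 = -836973648/24253 - 458827/222 = -196936081087/5384166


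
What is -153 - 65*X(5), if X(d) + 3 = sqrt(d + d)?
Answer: 42 - 65*sqrt(10) ≈ -163.55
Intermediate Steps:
X(d) = -3 + sqrt(2)*sqrt(d) (X(d) = -3 + sqrt(d + d) = -3 + sqrt(2*d) = -3 + sqrt(2)*sqrt(d))
-153 - 65*X(5) = -153 - 65*(-3 + sqrt(2)*sqrt(5)) = -153 - 65*(-3 + sqrt(10)) = -153 + (195 - 65*sqrt(10)) = 42 - 65*sqrt(10)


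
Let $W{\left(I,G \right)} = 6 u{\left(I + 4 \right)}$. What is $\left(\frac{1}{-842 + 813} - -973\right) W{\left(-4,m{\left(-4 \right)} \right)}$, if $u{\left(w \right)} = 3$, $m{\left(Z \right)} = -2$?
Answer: $\frac{507888}{29} \approx 17513.0$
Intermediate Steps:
$W{\left(I,G \right)} = 18$ ($W{\left(I,G \right)} = 6 \cdot 3 = 18$)
$\left(\frac{1}{-842 + 813} - -973\right) W{\left(-4,m{\left(-4 \right)} \right)} = \left(\frac{1}{-842 + 813} - -973\right) 18 = \left(\frac{1}{-29} + 973\right) 18 = \left(- \frac{1}{29} + 973\right) 18 = \frac{28216}{29} \cdot 18 = \frac{507888}{29}$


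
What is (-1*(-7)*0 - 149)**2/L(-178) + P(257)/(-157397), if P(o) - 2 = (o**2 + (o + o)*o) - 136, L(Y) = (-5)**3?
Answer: -3519122422/19674625 ≈ -178.87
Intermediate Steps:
L(Y) = -125
P(o) = -134 + 3*o**2 (P(o) = 2 + ((o**2 + (o + o)*o) - 136) = 2 + ((o**2 + (2*o)*o) - 136) = 2 + ((o**2 + 2*o**2) - 136) = 2 + (3*o**2 - 136) = 2 + (-136 + 3*o**2) = -134 + 3*o**2)
(-1*(-7)*0 - 149)**2/L(-178) + P(257)/(-157397) = (-1*(-7)*0 - 149)**2/(-125) + (-134 + 3*257**2)/(-157397) = (7*0 - 149)**2*(-1/125) + (-134 + 3*66049)*(-1/157397) = (0 - 149)**2*(-1/125) + (-134 + 198147)*(-1/157397) = (-149)**2*(-1/125) + 198013*(-1/157397) = 22201*(-1/125) - 198013/157397 = -22201/125 - 198013/157397 = -3519122422/19674625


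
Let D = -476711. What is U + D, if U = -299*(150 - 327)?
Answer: -423788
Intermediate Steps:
U = 52923 (U = -299*(-177) = 52923)
U + D = 52923 - 476711 = -423788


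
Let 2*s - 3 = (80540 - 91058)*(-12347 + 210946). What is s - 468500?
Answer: -2089801279/2 ≈ -1.0449e+9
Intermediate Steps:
s = -2088864279/2 (s = 3/2 + ((80540 - 91058)*(-12347 + 210946))/2 = 3/2 + (-10518*198599)/2 = 3/2 + (½)*(-2088864282) = 3/2 - 1044432141 = -2088864279/2 ≈ -1.0444e+9)
s - 468500 = -2088864279/2 - 468500 = -2089801279/2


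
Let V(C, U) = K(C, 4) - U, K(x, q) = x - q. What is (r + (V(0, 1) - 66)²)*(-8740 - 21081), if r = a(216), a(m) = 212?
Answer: -156649713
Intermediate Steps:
r = 212
V(C, U) = -4 + C - U (V(C, U) = (C - 1*4) - U = (C - 4) - U = (-4 + C) - U = -4 + C - U)
(r + (V(0, 1) - 66)²)*(-8740 - 21081) = (212 + ((-4 + 0 - 1*1) - 66)²)*(-8740 - 21081) = (212 + ((-4 + 0 - 1) - 66)²)*(-29821) = (212 + (-5 - 66)²)*(-29821) = (212 + (-71)²)*(-29821) = (212 + 5041)*(-29821) = 5253*(-29821) = -156649713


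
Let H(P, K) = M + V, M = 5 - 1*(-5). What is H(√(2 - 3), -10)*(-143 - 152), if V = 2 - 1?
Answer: -3245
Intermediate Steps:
V = 1
M = 10 (M = 5 + 5 = 10)
H(P, K) = 11 (H(P, K) = 10 + 1 = 11)
H(√(2 - 3), -10)*(-143 - 152) = 11*(-143 - 152) = 11*(-295) = -3245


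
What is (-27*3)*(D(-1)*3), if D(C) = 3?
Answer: -729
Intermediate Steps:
(-27*3)*(D(-1)*3) = (-27*3)*(3*3) = -81*9 = -729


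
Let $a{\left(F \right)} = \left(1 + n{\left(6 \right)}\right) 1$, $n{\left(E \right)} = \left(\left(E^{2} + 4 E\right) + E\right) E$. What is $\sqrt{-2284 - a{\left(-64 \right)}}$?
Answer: $i \sqrt{2681} \approx 51.778 i$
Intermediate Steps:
$n{\left(E \right)} = E \left(E^{2} + 5 E\right)$ ($n{\left(E \right)} = \left(E^{2} + 5 E\right) E = E \left(E^{2} + 5 E\right)$)
$a{\left(F \right)} = 397$ ($a{\left(F \right)} = \left(1 + 6^{2} \left(5 + 6\right)\right) 1 = \left(1 + 36 \cdot 11\right) 1 = \left(1 + 396\right) 1 = 397 \cdot 1 = 397$)
$\sqrt{-2284 - a{\left(-64 \right)}} = \sqrt{-2284 - 397} = \sqrt{-2681} = i \sqrt{2681}$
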